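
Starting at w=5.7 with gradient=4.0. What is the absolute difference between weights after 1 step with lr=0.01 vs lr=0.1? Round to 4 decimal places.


With lr=0.01: w_new = 5.7 - 0.01 * 4.0 = 5.66
With lr=0.1: w_new = 5.7 - 0.1 * 4.0 = 5.3
Absolute difference = |5.66 - 5.3|
= 0.3600

0.3600


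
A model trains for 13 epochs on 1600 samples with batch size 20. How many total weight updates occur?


Iterations per epoch = 1600 / 20 = 80
Total updates = iterations_per_epoch * epochs
= 80 * 13
= 1040

1040


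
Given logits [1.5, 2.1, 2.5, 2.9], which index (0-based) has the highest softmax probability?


Softmax is a monotonic transformation, so it preserves the argmax.
We need to find the index of the maximum logit.
Index 0: 1.5
Index 1: 2.1
Index 2: 2.5
Index 3: 2.9
Maximum logit = 2.9 at index 3

3


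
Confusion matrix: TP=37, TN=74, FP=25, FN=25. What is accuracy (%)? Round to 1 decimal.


Accuracy = (TP + TN) / (TP + TN + FP + FN) * 100
= (37 + 74) / (37 + 74 + 25 + 25)
= 111 / 161
= 0.6894
= 68.9%

68.9


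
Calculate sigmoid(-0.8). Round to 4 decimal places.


sigmoid(z) = 1 / (1 + exp(-z))
exp(-(-0.8)) = exp(0.8) = 2.2255
1 + 2.2255 = 3.2255
1 / 3.2255 = 0.3100

0.3100


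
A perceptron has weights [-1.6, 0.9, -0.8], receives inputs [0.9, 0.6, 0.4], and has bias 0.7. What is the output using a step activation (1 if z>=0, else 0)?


z = w . x + b
= -1.6*0.9 + 0.9*0.6 + -0.8*0.4 + 0.7
= -1.44 + 0.54 + -0.32 + 0.7
= -1.22 + 0.7
= -0.52
Since z = -0.52 < 0, output = 0

0


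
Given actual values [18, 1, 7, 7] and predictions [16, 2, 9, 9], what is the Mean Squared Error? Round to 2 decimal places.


Differences: [2, -1, -2, -2]
Squared errors: [4, 1, 4, 4]
Sum of squared errors = 13
MSE = 13 / 4 = 3.25

3.25


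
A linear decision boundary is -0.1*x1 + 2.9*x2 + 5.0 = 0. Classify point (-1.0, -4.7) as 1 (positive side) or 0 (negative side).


Compute -0.1 * -1.0 + 2.9 * -4.7 + 5.0
= 0.1 + -13.63 + 5.0
= -8.53
Since -8.53 < 0, the point is on the negative side.

0


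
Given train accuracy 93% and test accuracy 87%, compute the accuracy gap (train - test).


Gap = train_accuracy - test_accuracy
= 93 - 87
= 6%
This moderate gap may indicate mild overfitting.

6


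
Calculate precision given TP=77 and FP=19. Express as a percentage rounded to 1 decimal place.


Precision = TP / (TP + FP) * 100
= 77 / (77 + 19)
= 77 / 96
= 0.8021
= 80.2%

80.2


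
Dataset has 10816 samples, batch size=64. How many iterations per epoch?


Iterations per epoch = dataset_size / batch_size
= 10816 / 64
= 169

169


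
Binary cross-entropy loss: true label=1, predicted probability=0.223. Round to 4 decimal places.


For y=1: Loss = -log(p)
= -log(0.223)
= -(-1.5006)
= 1.5006

1.5006


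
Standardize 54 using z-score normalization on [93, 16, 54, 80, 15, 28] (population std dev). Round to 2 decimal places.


Mean = (93 + 16 + 54 + 80 + 15 + 28) / 6 = 47.6667
Variance = sum((x_i - mean)^2) / n = 932.8889
Std = sqrt(932.8889) = 30.5432
Z = (x - mean) / std
= (54 - 47.6667) / 30.5432
= 6.3333 / 30.5432
= 0.21

0.21


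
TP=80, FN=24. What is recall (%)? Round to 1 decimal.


Recall = TP / (TP + FN) * 100
= 80 / (80 + 24)
= 80 / 104
= 0.7692
= 76.9%

76.9


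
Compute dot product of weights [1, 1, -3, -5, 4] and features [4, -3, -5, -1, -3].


Element-wise products:
1 * 4 = 4
1 * -3 = -3
-3 * -5 = 15
-5 * -1 = 5
4 * -3 = -12
Sum = 4 + -3 + 15 + 5 + -12
= 9

9


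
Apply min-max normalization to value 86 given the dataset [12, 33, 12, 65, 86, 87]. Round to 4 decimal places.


Min = 12, Max = 87
Range = 87 - 12 = 75
Scaled = (x - min) / (max - min)
= (86 - 12) / 75
= 74 / 75
= 0.9867

0.9867


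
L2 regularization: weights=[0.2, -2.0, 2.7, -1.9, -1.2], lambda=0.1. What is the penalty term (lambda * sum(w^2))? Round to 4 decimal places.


Squaring each weight:
0.2^2 = 0.04
(-2.0)^2 = 4.0
2.7^2 = 7.29
(-1.9)^2 = 3.61
(-1.2)^2 = 1.44
Sum of squares = 16.38
Penalty = 0.1 * 16.38 = 1.6380

1.6380


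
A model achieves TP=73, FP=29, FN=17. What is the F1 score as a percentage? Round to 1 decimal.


Precision = TP / (TP + FP) = 73 / 102 = 0.7157
Recall = TP / (TP + FN) = 73 / 90 = 0.8111
F1 = 2 * P * R / (P + R)
= 2 * 0.7157 * 0.8111 / (0.7157 + 0.8111)
= 1.161 / 1.5268
= 0.7604
As percentage: 76.0%

76.0


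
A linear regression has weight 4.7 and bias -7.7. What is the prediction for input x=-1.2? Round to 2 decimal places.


y = 4.7 * -1.2 + (-7.7)
= -5.64 + (-7.7)
= -13.34

-13.34


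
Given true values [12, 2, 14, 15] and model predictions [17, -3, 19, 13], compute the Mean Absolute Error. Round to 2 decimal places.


Absolute errors: [5, 5, 5, 2]
Sum of absolute errors = 17
MAE = 17 / 4 = 4.25

4.25


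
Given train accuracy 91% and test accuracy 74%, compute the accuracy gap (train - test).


Gap = train_accuracy - test_accuracy
= 91 - 74
= 17%
This gap suggests the model is overfitting.

17


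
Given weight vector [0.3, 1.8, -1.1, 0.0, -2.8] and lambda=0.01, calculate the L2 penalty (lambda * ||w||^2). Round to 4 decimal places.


Squaring each weight:
0.3^2 = 0.09
1.8^2 = 3.24
(-1.1)^2 = 1.21
0.0^2 = 0.0
(-2.8)^2 = 7.84
Sum of squares = 12.38
Penalty = 0.01 * 12.38 = 0.1238

0.1238


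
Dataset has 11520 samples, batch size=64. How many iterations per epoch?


Iterations per epoch = dataset_size / batch_size
= 11520 / 64
= 180

180


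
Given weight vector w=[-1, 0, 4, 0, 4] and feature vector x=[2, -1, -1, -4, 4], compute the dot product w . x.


Element-wise products:
-1 * 2 = -2
0 * -1 = 0
4 * -1 = -4
0 * -4 = 0
4 * 4 = 16
Sum = -2 + 0 + -4 + 0 + 16
= 10

10


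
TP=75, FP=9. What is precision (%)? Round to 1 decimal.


Precision = TP / (TP + FP) * 100
= 75 / (75 + 9)
= 75 / 84
= 0.8929
= 89.3%

89.3


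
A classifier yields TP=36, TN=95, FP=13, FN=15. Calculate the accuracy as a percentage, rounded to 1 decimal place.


Accuracy = (TP + TN) / (TP + TN + FP + FN) * 100
= (36 + 95) / (36 + 95 + 13 + 15)
= 131 / 159
= 0.8239
= 82.4%

82.4


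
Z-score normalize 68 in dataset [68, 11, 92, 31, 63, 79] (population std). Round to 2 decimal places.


Mean = (68 + 11 + 92 + 31 + 63 + 79) / 6 = 57.3333
Variance = sum((x_i - mean)^2) / n = 776.2222
Std = sqrt(776.2222) = 27.8608
Z = (x - mean) / std
= (68 - 57.3333) / 27.8608
= 10.6667 / 27.8608
= 0.38

0.38


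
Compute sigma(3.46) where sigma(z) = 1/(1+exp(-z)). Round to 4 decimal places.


sigmoid(z) = 1 / (1 + exp(-z))
exp(-(3.46)) = exp(-3.46) = 0.0314
1 + 0.0314 = 1.0314
1 / 1.0314 = 0.9695

0.9695


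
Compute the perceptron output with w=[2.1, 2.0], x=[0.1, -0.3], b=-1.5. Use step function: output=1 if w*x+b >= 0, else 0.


z = w . x + b
= 2.1*0.1 + 2.0*-0.3 + -1.5
= 0.21 + -0.6 + -1.5
= -0.39 + -1.5
= -1.89
Since z = -1.89 < 0, output = 0

0


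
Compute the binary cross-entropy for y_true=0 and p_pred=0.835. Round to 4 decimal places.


For y=0: Loss = -log(1-p)
= -log(1 - 0.835)
= -log(0.165)
= -(-1.8018)
= 1.8018

1.8018


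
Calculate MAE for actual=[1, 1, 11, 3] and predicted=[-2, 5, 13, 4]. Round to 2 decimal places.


Absolute errors: [3, 4, 2, 1]
Sum of absolute errors = 10
MAE = 10 / 4 = 2.50

2.50


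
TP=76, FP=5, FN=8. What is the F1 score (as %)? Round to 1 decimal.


Precision = TP / (TP + FP) = 76 / 81 = 0.9383
Recall = TP / (TP + FN) = 76 / 84 = 0.9048
F1 = 2 * P * R / (P + R)
= 2 * 0.9383 * 0.9048 / (0.9383 + 0.9048)
= 1.6978 / 1.843
= 0.9212
As percentage: 92.1%

92.1


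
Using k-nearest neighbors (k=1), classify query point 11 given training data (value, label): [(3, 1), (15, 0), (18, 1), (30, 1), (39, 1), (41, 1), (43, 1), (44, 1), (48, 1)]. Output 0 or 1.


Distances from query 11:
Point 15 (class 0): distance = 4
K=1 nearest neighbors: classes = [0]
Votes for class 1: 0 / 1
Majority vote => class 0

0


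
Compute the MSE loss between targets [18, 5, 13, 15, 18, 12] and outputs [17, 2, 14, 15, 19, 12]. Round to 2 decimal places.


Differences: [1, 3, -1, 0, -1, 0]
Squared errors: [1, 9, 1, 0, 1, 0]
Sum of squared errors = 12
MSE = 12 / 6 = 2.00

2.00


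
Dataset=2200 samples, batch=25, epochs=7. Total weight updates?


Iterations per epoch = 2200 / 25 = 88
Total updates = iterations_per_epoch * epochs
= 88 * 7
= 616

616


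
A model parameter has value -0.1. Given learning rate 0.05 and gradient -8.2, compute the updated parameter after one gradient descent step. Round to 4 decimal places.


w_new = w_old - lr * gradient
= -0.1 - 0.05 * -8.2
= -0.1 - (-0.41)
= 0.3100

0.3100


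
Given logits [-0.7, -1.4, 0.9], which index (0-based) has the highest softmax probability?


Softmax is a monotonic transformation, so it preserves the argmax.
We need to find the index of the maximum logit.
Index 0: -0.7
Index 1: -1.4
Index 2: 0.9
Maximum logit = 0.9 at index 2

2


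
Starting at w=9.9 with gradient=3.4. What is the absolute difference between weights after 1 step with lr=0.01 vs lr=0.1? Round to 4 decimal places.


With lr=0.01: w_new = 9.9 - 0.01 * 3.4 = 9.866
With lr=0.1: w_new = 9.9 - 0.1 * 3.4 = 9.56
Absolute difference = |9.866 - 9.56|
= 0.3060

0.3060


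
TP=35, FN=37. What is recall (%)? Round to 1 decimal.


Recall = TP / (TP + FN) * 100
= 35 / (35 + 37)
= 35 / 72
= 0.4861
= 48.6%

48.6


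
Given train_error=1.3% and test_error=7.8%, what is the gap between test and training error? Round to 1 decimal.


Generalization gap = test_error - train_error
= 7.8 - 1.3
= 6.5%
A moderate gap.

6.5


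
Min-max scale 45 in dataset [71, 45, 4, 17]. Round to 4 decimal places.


Min = 4, Max = 71
Range = 71 - 4 = 67
Scaled = (x - min) / (max - min)
= (45 - 4) / 67
= 41 / 67
= 0.6119

0.6119


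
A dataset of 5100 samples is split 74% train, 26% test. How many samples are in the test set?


Train samples = 5100 * 74% = 3774
Test samples = 5100 - 3774
= 1326

1326


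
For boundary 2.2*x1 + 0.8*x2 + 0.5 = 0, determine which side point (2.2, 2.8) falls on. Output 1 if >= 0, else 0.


Compute 2.2 * 2.2 + 0.8 * 2.8 + 0.5
= 4.84 + 2.24 + 0.5
= 7.58
Since 7.58 >= 0, the point is on the positive side.

1


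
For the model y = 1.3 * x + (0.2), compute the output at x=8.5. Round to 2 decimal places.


y = 1.3 * 8.5 + (0.2)
= 11.05 + (0.2)
= 11.25

11.25


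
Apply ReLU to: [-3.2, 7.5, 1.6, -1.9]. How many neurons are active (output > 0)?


ReLU(x) = max(0, x) for each element:
ReLU(-3.2) = 0
ReLU(7.5) = 7.5
ReLU(1.6) = 1.6
ReLU(-1.9) = 0
Active neurons (>0): 2

2


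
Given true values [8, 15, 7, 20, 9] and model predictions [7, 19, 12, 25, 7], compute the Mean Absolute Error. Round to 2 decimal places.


Absolute errors: [1, 4, 5, 5, 2]
Sum of absolute errors = 17
MAE = 17 / 5 = 3.40

3.40


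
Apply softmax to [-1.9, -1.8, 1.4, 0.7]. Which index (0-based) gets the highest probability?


Softmax is a monotonic transformation, so it preserves the argmax.
We need to find the index of the maximum logit.
Index 0: -1.9
Index 1: -1.8
Index 2: 1.4
Index 3: 0.7
Maximum logit = 1.4 at index 2

2


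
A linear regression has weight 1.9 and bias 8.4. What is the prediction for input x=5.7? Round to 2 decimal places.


y = 1.9 * 5.7 + (8.4)
= 10.83 + (8.4)
= 19.23

19.23


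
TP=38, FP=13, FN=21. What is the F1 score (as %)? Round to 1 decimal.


Precision = TP / (TP + FP) = 38 / 51 = 0.7451
Recall = TP / (TP + FN) = 38 / 59 = 0.6441
F1 = 2 * P * R / (P + R)
= 2 * 0.7451 * 0.6441 / (0.7451 + 0.6441)
= 0.9598 / 1.3892
= 0.6909
As percentage: 69.1%

69.1


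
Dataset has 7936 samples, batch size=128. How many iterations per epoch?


Iterations per epoch = dataset_size / batch_size
= 7936 / 128
= 62

62


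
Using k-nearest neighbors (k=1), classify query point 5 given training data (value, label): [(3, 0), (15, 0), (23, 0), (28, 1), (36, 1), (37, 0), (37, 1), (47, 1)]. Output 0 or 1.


Distances from query 5:
Point 3 (class 0): distance = 2
K=1 nearest neighbors: classes = [0]
Votes for class 1: 0 / 1
Majority vote => class 0

0


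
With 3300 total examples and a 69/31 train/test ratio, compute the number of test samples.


Train samples = 3300 * 69% = 2277
Test samples = 3300 - 2277
= 1023

1023


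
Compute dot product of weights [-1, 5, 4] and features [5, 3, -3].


Element-wise products:
-1 * 5 = -5
5 * 3 = 15
4 * -3 = -12
Sum = -5 + 15 + -12
= -2

-2


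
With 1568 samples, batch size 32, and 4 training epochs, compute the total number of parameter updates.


Iterations per epoch = 1568 / 32 = 49
Total updates = iterations_per_epoch * epochs
= 49 * 4
= 196

196


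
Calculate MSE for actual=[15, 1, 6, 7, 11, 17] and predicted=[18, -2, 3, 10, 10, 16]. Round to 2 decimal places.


Differences: [-3, 3, 3, -3, 1, 1]
Squared errors: [9, 9, 9, 9, 1, 1]
Sum of squared errors = 38
MSE = 38 / 6 = 6.33

6.33


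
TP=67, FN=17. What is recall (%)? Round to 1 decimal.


Recall = TP / (TP + FN) * 100
= 67 / (67 + 17)
= 67 / 84
= 0.7976
= 79.8%

79.8


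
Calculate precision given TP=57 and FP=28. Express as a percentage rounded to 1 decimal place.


Precision = TP / (TP + FP) * 100
= 57 / (57 + 28)
= 57 / 85
= 0.6706
= 67.1%

67.1


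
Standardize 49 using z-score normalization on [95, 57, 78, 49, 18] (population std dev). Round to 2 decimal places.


Mean = (95 + 57 + 78 + 49 + 18) / 5 = 59.4
Variance = sum((x_i - mean)^2) / n = 688.24
Std = sqrt(688.24) = 26.2343
Z = (x - mean) / std
= (49 - 59.4) / 26.2343
= -10.4 / 26.2343
= -0.40

-0.40


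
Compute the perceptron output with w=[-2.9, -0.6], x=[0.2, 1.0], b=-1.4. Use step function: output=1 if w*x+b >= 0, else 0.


z = w . x + b
= -2.9*0.2 + -0.6*1.0 + -1.4
= -0.58 + -0.6 + -1.4
= -1.18 + -1.4
= -2.58
Since z = -2.58 < 0, output = 0

0


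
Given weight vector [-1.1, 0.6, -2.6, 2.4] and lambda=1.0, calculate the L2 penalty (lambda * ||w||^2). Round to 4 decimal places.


Squaring each weight:
(-1.1)^2 = 1.21
0.6^2 = 0.36
(-2.6)^2 = 6.76
2.4^2 = 5.76
Sum of squares = 14.09
Penalty = 1.0 * 14.09 = 14.0900

14.0900


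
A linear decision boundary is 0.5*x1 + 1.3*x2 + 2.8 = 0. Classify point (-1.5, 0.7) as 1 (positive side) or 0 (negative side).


Compute 0.5 * -1.5 + 1.3 * 0.7 + 2.8
= -0.75 + 0.91 + 2.8
= 2.96
Since 2.96 >= 0, the point is on the positive side.

1


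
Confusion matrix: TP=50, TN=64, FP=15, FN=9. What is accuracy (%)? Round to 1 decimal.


Accuracy = (TP + TN) / (TP + TN + FP + FN) * 100
= (50 + 64) / (50 + 64 + 15 + 9)
= 114 / 138
= 0.8261
= 82.6%

82.6


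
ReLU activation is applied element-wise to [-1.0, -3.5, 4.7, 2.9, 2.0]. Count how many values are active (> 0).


ReLU(x) = max(0, x) for each element:
ReLU(-1.0) = 0
ReLU(-3.5) = 0
ReLU(4.7) = 4.7
ReLU(2.9) = 2.9
ReLU(2.0) = 2.0
Active neurons (>0): 3

3


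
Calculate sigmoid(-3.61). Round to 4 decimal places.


sigmoid(z) = 1 / (1 + exp(-z))
exp(-(-3.61)) = exp(3.61) = 36.9661
1 + 36.9661 = 37.9661
1 / 37.9661 = 0.0263

0.0263


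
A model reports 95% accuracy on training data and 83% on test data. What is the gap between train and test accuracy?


Gap = train_accuracy - test_accuracy
= 95 - 83
= 12%
This gap suggests the model is overfitting.

12


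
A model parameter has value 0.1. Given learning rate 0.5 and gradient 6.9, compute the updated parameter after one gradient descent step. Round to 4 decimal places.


w_new = w_old - lr * gradient
= 0.1 - 0.5 * 6.9
= 0.1 - (3.45)
= -3.3500

-3.3500


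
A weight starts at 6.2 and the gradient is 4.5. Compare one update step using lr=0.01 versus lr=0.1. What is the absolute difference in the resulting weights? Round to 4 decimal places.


With lr=0.01: w_new = 6.2 - 0.01 * 4.5 = 6.155
With lr=0.1: w_new = 6.2 - 0.1 * 4.5 = 5.75
Absolute difference = |6.155 - 5.75|
= 0.4050

0.4050


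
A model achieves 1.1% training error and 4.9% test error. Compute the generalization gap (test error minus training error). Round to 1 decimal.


Generalization gap = test_error - train_error
= 4.9 - 1.1
= 3.8%
A moderate gap.

3.8


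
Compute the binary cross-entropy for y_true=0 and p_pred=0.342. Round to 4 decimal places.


For y=0: Loss = -log(1-p)
= -log(1 - 0.342)
= -log(0.658)
= -(-0.4186)
= 0.4186

0.4186


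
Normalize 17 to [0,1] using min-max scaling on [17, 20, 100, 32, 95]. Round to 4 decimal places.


Min = 17, Max = 100
Range = 100 - 17 = 83
Scaled = (x - min) / (max - min)
= (17 - 17) / 83
= 0 / 83
= 0.0000

0.0000


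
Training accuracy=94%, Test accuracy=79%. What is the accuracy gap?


Gap = train_accuracy - test_accuracy
= 94 - 79
= 15%
This gap suggests the model is overfitting.

15


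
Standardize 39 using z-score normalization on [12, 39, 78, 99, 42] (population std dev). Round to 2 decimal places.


Mean = (12 + 39 + 78 + 99 + 42) / 5 = 54.0
Variance = sum((x_i - mean)^2) / n = 946.8
Std = sqrt(946.8) = 30.7701
Z = (x - mean) / std
= (39 - 54.0) / 30.7701
= -15.0 / 30.7701
= -0.49

-0.49


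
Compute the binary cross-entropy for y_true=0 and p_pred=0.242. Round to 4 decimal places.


For y=0: Loss = -log(1-p)
= -log(1 - 0.242)
= -log(0.758)
= -(-0.2771)
= 0.2771

0.2771


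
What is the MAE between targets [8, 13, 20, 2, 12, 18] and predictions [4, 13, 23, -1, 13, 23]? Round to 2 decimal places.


Absolute errors: [4, 0, 3, 3, 1, 5]
Sum of absolute errors = 16
MAE = 16 / 6 = 2.67

2.67


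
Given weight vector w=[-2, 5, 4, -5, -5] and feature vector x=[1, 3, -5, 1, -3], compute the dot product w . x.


Element-wise products:
-2 * 1 = -2
5 * 3 = 15
4 * -5 = -20
-5 * 1 = -5
-5 * -3 = 15
Sum = -2 + 15 + -20 + -5 + 15
= 3

3


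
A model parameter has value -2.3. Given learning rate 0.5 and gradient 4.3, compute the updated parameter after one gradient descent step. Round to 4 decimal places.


w_new = w_old - lr * gradient
= -2.3 - 0.5 * 4.3
= -2.3 - (2.15)
= -4.4500

-4.4500


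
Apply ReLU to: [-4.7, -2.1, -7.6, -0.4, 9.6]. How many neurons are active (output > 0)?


ReLU(x) = max(0, x) for each element:
ReLU(-4.7) = 0
ReLU(-2.1) = 0
ReLU(-7.6) = 0
ReLU(-0.4) = 0
ReLU(9.6) = 9.6
Active neurons (>0): 1

1


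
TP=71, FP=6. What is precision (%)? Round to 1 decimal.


Precision = TP / (TP + FP) * 100
= 71 / (71 + 6)
= 71 / 77
= 0.9221
= 92.2%

92.2


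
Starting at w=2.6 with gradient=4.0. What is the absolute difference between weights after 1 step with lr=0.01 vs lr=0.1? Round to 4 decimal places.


With lr=0.01: w_new = 2.6 - 0.01 * 4.0 = 2.56
With lr=0.1: w_new = 2.6 - 0.1 * 4.0 = 2.2
Absolute difference = |2.56 - 2.2|
= 0.3600

0.3600


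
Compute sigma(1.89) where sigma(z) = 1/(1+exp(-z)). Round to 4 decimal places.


sigmoid(z) = 1 / (1 + exp(-z))
exp(-(1.89)) = exp(-1.89) = 0.1511
1 + 0.1511 = 1.1511
1 / 1.1511 = 0.8688

0.8688


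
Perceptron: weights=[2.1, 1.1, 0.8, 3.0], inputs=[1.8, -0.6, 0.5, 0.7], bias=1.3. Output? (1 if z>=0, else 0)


z = w . x + b
= 2.1*1.8 + 1.1*-0.6 + 0.8*0.5 + 3.0*0.7 + 1.3
= 3.78 + -0.66 + 0.4 + 2.1 + 1.3
= 5.62 + 1.3
= 6.92
Since z = 6.92 >= 0, output = 1

1


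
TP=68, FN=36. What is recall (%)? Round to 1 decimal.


Recall = TP / (TP + FN) * 100
= 68 / (68 + 36)
= 68 / 104
= 0.6538
= 65.4%

65.4


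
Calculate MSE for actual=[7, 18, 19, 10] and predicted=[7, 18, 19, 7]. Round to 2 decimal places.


Differences: [0, 0, 0, 3]
Squared errors: [0, 0, 0, 9]
Sum of squared errors = 9
MSE = 9 / 4 = 2.25

2.25


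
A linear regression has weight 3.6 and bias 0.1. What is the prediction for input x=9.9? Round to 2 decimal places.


y = 3.6 * 9.9 + (0.1)
= 35.64 + (0.1)
= 35.74

35.74


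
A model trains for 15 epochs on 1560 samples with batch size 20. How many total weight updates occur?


Iterations per epoch = 1560 / 20 = 78
Total updates = iterations_per_epoch * epochs
= 78 * 15
= 1170

1170


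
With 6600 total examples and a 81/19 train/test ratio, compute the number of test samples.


Train samples = 6600 * 81% = 5346
Test samples = 6600 - 5346
= 1254

1254


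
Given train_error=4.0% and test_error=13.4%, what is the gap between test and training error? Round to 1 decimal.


Generalization gap = test_error - train_error
= 13.4 - 4.0
= 9.4%
A moderate gap.

9.4


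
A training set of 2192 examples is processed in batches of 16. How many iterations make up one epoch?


Iterations per epoch = dataset_size / batch_size
= 2192 / 16
= 137

137


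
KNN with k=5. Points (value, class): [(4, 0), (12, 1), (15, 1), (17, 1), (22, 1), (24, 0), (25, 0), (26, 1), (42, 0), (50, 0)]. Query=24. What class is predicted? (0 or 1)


Distances from query 24:
Point 24 (class 0): distance = 0
Point 25 (class 0): distance = 1
Point 22 (class 1): distance = 2
Point 26 (class 1): distance = 2
Point 17 (class 1): distance = 7
K=5 nearest neighbors: classes = [0, 0, 1, 1, 1]
Votes for class 1: 3 / 5
Majority vote => class 1

1


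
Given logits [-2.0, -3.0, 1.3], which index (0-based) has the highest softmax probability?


Softmax is a monotonic transformation, so it preserves the argmax.
We need to find the index of the maximum logit.
Index 0: -2.0
Index 1: -3.0
Index 2: 1.3
Maximum logit = 1.3 at index 2

2


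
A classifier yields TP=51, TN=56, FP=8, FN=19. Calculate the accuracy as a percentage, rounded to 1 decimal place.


Accuracy = (TP + TN) / (TP + TN + FP + FN) * 100
= (51 + 56) / (51 + 56 + 8 + 19)
= 107 / 134
= 0.7985
= 79.9%

79.9


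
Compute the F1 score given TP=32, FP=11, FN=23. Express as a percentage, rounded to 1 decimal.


Precision = TP / (TP + FP) = 32 / 43 = 0.7442
Recall = TP / (TP + FN) = 32 / 55 = 0.5818
F1 = 2 * P * R / (P + R)
= 2 * 0.7442 * 0.5818 / (0.7442 + 0.5818)
= 0.866 / 1.326
= 0.6531
As percentage: 65.3%

65.3


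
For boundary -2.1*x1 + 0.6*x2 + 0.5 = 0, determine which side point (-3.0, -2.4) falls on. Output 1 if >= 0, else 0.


Compute -2.1 * -3.0 + 0.6 * -2.4 + 0.5
= 6.3 + -1.44 + 0.5
= 5.36
Since 5.36 >= 0, the point is on the positive side.

1


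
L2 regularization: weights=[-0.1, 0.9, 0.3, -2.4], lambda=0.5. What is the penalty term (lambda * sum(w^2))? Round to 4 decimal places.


Squaring each weight:
(-0.1)^2 = 0.01
0.9^2 = 0.81
0.3^2 = 0.09
(-2.4)^2 = 5.76
Sum of squares = 6.67
Penalty = 0.5 * 6.67 = 3.3350

3.3350


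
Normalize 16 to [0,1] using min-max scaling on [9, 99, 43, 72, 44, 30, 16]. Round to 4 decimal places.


Min = 9, Max = 99
Range = 99 - 9 = 90
Scaled = (x - min) / (max - min)
= (16 - 9) / 90
= 7 / 90
= 0.0778

0.0778


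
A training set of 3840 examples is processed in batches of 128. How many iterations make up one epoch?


Iterations per epoch = dataset_size / batch_size
= 3840 / 128
= 30

30


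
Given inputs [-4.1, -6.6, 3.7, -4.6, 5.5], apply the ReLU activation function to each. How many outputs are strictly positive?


ReLU(x) = max(0, x) for each element:
ReLU(-4.1) = 0
ReLU(-6.6) = 0
ReLU(3.7) = 3.7
ReLU(-4.6) = 0
ReLU(5.5) = 5.5
Active neurons (>0): 2

2


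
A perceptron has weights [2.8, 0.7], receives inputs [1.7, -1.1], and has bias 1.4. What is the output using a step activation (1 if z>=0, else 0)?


z = w . x + b
= 2.8*1.7 + 0.7*-1.1 + 1.4
= 4.76 + -0.77 + 1.4
= 3.99 + 1.4
= 5.39
Since z = 5.39 >= 0, output = 1

1


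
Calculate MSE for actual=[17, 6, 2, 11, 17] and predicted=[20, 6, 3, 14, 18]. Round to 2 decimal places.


Differences: [-3, 0, -1, -3, -1]
Squared errors: [9, 0, 1, 9, 1]
Sum of squared errors = 20
MSE = 20 / 5 = 4.00

4.00


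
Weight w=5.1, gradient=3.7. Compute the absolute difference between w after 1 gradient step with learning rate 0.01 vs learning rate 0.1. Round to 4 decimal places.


With lr=0.01: w_new = 5.1 - 0.01 * 3.7 = 5.063
With lr=0.1: w_new = 5.1 - 0.1 * 3.7 = 4.73
Absolute difference = |5.063 - 4.73|
= 0.3330

0.3330


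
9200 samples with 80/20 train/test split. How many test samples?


Train samples = 9200 * 80% = 7360
Test samples = 9200 - 7360
= 1840

1840


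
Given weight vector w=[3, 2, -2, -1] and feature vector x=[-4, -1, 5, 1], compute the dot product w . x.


Element-wise products:
3 * -4 = -12
2 * -1 = -2
-2 * 5 = -10
-1 * 1 = -1
Sum = -12 + -2 + -10 + -1
= -25

-25


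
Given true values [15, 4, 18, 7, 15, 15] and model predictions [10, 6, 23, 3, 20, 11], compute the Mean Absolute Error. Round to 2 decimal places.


Absolute errors: [5, 2, 5, 4, 5, 4]
Sum of absolute errors = 25
MAE = 25 / 6 = 4.17

4.17


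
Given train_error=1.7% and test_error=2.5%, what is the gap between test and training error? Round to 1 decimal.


Generalization gap = test_error - train_error
= 2.5 - 1.7
= 0.8%
A small gap suggests good generalization.

0.8


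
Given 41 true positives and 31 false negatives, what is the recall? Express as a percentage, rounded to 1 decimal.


Recall = TP / (TP + FN) * 100
= 41 / (41 + 31)
= 41 / 72
= 0.5694
= 56.9%

56.9


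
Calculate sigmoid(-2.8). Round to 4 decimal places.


sigmoid(z) = 1 / (1 + exp(-z))
exp(-(-2.8)) = exp(2.8) = 16.4446
1 + 16.4446 = 17.4446
1 / 17.4446 = 0.0573

0.0573


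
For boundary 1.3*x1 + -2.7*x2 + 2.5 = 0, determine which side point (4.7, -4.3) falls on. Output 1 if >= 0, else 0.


Compute 1.3 * 4.7 + -2.7 * -4.3 + 2.5
= 6.11 + 11.61 + 2.5
= 20.22
Since 20.22 >= 0, the point is on the positive side.

1


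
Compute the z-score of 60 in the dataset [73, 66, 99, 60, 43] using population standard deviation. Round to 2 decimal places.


Mean = (73 + 66 + 99 + 60 + 43) / 5 = 68.2
Variance = sum((x_i - mean)^2) / n = 335.76
Std = sqrt(335.76) = 18.3238
Z = (x - mean) / std
= (60 - 68.2) / 18.3238
= -8.2 / 18.3238
= -0.45

-0.45


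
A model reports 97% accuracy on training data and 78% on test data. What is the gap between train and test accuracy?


Gap = train_accuracy - test_accuracy
= 97 - 78
= 19%
This gap suggests the model is overfitting.

19


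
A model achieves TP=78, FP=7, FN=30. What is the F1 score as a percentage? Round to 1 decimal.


Precision = TP / (TP + FP) = 78 / 85 = 0.9176
Recall = TP / (TP + FN) = 78 / 108 = 0.7222
F1 = 2 * P * R / (P + R)
= 2 * 0.9176 * 0.7222 / (0.9176 + 0.7222)
= 1.3255 / 1.6399
= 0.8083
As percentage: 80.8%

80.8


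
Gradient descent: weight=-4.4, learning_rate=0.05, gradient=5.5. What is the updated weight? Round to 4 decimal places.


w_new = w_old - lr * gradient
= -4.4 - 0.05 * 5.5
= -4.4 - (0.275)
= -4.6750

-4.6750


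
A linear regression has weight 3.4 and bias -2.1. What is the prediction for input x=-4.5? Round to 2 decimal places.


y = 3.4 * -4.5 + (-2.1)
= -15.3 + (-2.1)
= -17.40

-17.40


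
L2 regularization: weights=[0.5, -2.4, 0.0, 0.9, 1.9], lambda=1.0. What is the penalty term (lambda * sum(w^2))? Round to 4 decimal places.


Squaring each weight:
0.5^2 = 0.25
(-2.4)^2 = 5.76
0.0^2 = 0.0
0.9^2 = 0.81
1.9^2 = 3.61
Sum of squares = 10.43
Penalty = 1.0 * 10.43 = 10.4300

10.4300


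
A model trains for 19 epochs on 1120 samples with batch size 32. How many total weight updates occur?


Iterations per epoch = 1120 / 32 = 35
Total updates = iterations_per_epoch * epochs
= 35 * 19
= 665

665


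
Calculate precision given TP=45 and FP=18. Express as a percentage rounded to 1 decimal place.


Precision = TP / (TP + FP) * 100
= 45 / (45 + 18)
= 45 / 63
= 0.7143
= 71.4%

71.4


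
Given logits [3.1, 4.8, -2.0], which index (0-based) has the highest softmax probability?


Softmax is a monotonic transformation, so it preserves the argmax.
We need to find the index of the maximum logit.
Index 0: 3.1
Index 1: 4.8
Index 2: -2.0
Maximum logit = 4.8 at index 1

1


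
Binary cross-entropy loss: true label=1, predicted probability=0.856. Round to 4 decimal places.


For y=1: Loss = -log(p)
= -log(0.856)
= -(-0.1555)
= 0.1555

0.1555


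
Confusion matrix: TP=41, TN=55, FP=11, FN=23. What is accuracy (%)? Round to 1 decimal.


Accuracy = (TP + TN) / (TP + TN + FP + FN) * 100
= (41 + 55) / (41 + 55 + 11 + 23)
= 96 / 130
= 0.7385
= 73.8%

73.8


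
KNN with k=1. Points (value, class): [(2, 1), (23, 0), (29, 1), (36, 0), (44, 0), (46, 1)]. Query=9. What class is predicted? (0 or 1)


Distances from query 9:
Point 2 (class 1): distance = 7
K=1 nearest neighbors: classes = [1]
Votes for class 1: 1 / 1
Majority vote => class 1

1


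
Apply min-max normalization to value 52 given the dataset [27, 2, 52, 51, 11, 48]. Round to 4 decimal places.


Min = 2, Max = 52
Range = 52 - 2 = 50
Scaled = (x - min) / (max - min)
= (52 - 2) / 50
= 50 / 50
= 1.0000

1.0000


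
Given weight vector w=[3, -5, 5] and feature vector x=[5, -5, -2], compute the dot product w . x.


Element-wise products:
3 * 5 = 15
-5 * -5 = 25
5 * -2 = -10
Sum = 15 + 25 + -10
= 30

30


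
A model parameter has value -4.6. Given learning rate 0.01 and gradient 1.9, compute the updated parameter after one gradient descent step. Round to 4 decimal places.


w_new = w_old - lr * gradient
= -4.6 - 0.01 * 1.9
= -4.6 - (0.019)
= -4.6190

-4.6190


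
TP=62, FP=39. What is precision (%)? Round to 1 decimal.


Precision = TP / (TP + FP) * 100
= 62 / (62 + 39)
= 62 / 101
= 0.6139
= 61.4%

61.4


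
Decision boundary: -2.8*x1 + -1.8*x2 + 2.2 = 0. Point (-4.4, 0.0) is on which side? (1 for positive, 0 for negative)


Compute -2.8 * -4.4 + -1.8 * 0.0 + 2.2
= 12.32 + -0.0 + 2.2
= 14.52
Since 14.52 >= 0, the point is on the positive side.

1


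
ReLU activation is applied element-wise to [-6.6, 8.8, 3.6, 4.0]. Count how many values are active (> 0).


ReLU(x) = max(0, x) for each element:
ReLU(-6.6) = 0
ReLU(8.8) = 8.8
ReLU(3.6) = 3.6
ReLU(4.0) = 4.0
Active neurons (>0): 3

3


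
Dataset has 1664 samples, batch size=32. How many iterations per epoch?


Iterations per epoch = dataset_size / batch_size
= 1664 / 32
= 52

52


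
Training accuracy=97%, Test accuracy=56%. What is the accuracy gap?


Gap = train_accuracy - test_accuracy
= 97 - 56
= 41%
This large gap strongly indicates overfitting.

41


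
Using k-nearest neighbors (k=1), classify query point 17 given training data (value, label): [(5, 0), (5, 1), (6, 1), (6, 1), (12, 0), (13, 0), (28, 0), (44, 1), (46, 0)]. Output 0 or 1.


Distances from query 17:
Point 13 (class 0): distance = 4
K=1 nearest neighbors: classes = [0]
Votes for class 1: 0 / 1
Majority vote => class 0

0


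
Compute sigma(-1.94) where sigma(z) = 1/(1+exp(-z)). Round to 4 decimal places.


sigmoid(z) = 1 / (1 + exp(-z))
exp(-(-1.94)) = exp(1.94) = 6.9588
1 + 6.9588 = 7.9588
1 / 7.9588 = 0.1256

0.1256


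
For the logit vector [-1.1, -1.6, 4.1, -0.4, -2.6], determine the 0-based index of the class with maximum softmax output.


Softmax is a monotonic transformation, so it preserves the argmax.
We need to find the index of the maximum logit.
Index 0: -1.1
Index 1: -1.6
Index 2: 4.1
Index 3: -0.4
Index 4: -2.6
Maximum logit = 4.1 at index 2

2


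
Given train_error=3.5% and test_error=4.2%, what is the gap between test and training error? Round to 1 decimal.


Generalization gap = test_error - train_error
= 4.2 - 3.5
= 0.7%
A small gap suggests good generalization.

0.7


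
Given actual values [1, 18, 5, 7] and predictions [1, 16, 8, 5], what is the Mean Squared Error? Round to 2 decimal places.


Differences: [0, 2, -3, 2]
Squared errors: [0, 4, 9, 4]
Sum of squared errors = 17
MSE = 17 / 4 = 4.25

4.25


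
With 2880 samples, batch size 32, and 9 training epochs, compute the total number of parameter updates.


Iterations per epoch = 2880 / 32 = 90
Total updates = iterations_per_epoch * epochs
= 90 * 9
= 810

810


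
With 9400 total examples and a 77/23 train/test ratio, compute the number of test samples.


Train samples = 9400 * 77% = 7238
Test samples = 9400 - 7238
= 2162

2162


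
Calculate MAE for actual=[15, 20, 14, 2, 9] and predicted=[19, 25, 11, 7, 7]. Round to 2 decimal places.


Absolute errors: [4, 5, 3, 5, 2]
Sum of absolute errors = 19
MAE = 19 / 5 = 3.80

3.80


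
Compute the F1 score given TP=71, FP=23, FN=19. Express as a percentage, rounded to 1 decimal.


Precision = TP / (TP + FP) = 71 / 94 = 0.7553
Recall = TP / (TP + FN) = 71 / 90 = 0.7889
F1 = 2 * P * R / (P + R)
= 2 * 0.7553 * 0.7889 / (0.7553 + 0.7889)
= 1.1917 / 1.5442
= 0.7717
As percentage: 77.2%

77.2


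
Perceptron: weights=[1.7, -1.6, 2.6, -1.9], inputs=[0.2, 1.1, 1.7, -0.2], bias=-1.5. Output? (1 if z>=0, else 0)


z = w . x + b
= 1.7*0.2 + -1.6*1.1 + 2.6*1.7 + -1.9*-0.2 + -1.5
= 0.34 + -1.76 + 4.42 + 0.38 + -1.5
= 3.38 + -1.5
= 1.88
Since z = 1.88 >= 0, output = 1

1


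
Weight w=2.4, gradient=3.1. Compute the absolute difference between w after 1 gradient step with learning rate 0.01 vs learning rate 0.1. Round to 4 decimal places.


With lr=0.01: w_new = 2.4 - 0.01 * 3.1 = 2.369
With lr=0.1: w_new = 2.4 - 0.1 * 3.1 = 2.09
Absolute difference = |2.369 - 2.09|
= 0.2790

0.2790


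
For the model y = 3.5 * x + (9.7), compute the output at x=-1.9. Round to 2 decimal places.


y = 3.5 * -1.9 + (9.7)
= -6.65 + (9.7)
= 3.05

3.05


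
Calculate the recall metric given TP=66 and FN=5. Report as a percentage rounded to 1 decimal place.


Recall = TP / (TP + FN) * 100
= 66 / (66 + 5)
= 66 / 71
= 0.9296
= 93.0%

93.0


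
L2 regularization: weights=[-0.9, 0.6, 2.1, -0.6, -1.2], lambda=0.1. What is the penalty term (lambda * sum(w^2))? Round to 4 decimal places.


Squaring each weight:
(-0.9)^2 = 0.81
0.6^2 = 0.36
2.1^2 = 4.41
(-0.6)^2 = 0.36
(-1.2)^2 = 1.44
Sum of squares = 7.38
Penalty = 0.1 * 7.38 = 0.7380

0.7380


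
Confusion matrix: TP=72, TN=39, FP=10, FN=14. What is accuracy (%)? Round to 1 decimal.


Accuracy = (TP + TN) / (TP + TN + FP + FN) * 100
= (72 + 39) / (72 + 39 + 10 + 14)
= 111 / 135
= 0.8222
= 82.2%

82.2


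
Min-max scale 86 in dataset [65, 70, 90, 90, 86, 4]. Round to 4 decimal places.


Min = 4, Max = 90
Range = 90 - 4 = 86
Scaled = (x - min) / (max - min)
= (86 - 4) / 86
= 82 / 86
= 0.9535

0.9535


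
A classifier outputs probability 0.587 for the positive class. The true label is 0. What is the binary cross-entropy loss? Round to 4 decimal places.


For y=0: Loss = -log(1-p)
= -log(1 - 0.587)
= -log(0.413)
= -(-0.8843)
= 0.8843

0.8843


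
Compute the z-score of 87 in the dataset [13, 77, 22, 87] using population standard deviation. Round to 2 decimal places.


Mean = (13 + 77 + 22 + 87) / 4 = 49.75
Variance = sum((x_i - mean)^2) / n = 1062.6875
Std = sqrt(1062.6875) = 32.5989
Z = (x - mean) / std
= (87 - 49.75) / 32.5989
= 37.25 / 32.5989
= 1.14

1.14


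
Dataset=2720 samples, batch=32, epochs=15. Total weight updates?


Iterations per epoch = 2720 / 32 = 85
Total updates = iterations_per_epoch * epochs
= 85 * 15
= 1275

1275


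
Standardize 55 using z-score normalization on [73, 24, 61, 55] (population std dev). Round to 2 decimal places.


Mean = (73 + 24 + 61 + 55) / 4 = 53.25
Variance = sum((x_i - mean)^2) / n = 327.1875
Std = sqrt(327.1875) = 18.0883
Z = (x - mean) / std
= (55 - 53.25) / 18.0883
= 1.75 / 18.0883
= 0.10

0.10


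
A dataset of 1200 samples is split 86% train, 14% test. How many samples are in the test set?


Train samples = 1200 * 86% = 1032
Test samples = 1200 - 1032
= 168

168


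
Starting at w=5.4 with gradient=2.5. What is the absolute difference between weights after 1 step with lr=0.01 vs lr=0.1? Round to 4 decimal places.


With lr=0.01: w_new = 5.4 - 0.01 * 2.5 = 5.375
With lr=0.1: w_new = 5.4 - 0.1 * 2.5 = 5.15
Absolute difference = |5.375 - 5.15|
= 0.2250

0.2250


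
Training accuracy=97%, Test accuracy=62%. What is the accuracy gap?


Gap = train_accuracy - test_accuracy
= 97 - 62
= 35%
This large gap strongly indicates overfitting.

35


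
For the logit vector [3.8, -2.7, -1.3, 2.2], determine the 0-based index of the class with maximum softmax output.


Softmax is a monotonic transformation, so it preserves the argmax.
We need to find the index of the maximum logit.
Index 0: 3.8
Index 1: -2.7
Index 2: -1.3
Index 3: 2.2
Maximum logit = 3.8 at index 0

0


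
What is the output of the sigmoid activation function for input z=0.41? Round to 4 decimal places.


sigmoid(z) = 1 / (1 + exp(-z))
exp(-(0.41)) = exp(-0.41) = 0.6636
1 + 0.6636 = 1.6637
1 / 1.6637 = 0.6011

0.6011


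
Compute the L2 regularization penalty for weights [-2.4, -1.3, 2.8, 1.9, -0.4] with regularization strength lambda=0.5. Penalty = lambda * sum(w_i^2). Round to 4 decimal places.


Squaring each weight:
(-2.4)^2 = 5.76
(-1.3)^2 = 1.69
2.8^2 = 7.84
1.9^2 = 3.61
(-0.4)^2 = 0.16
Sum of squares = 19.06
Penalty = 0.5 * 19.06 = 9.5300

9.5300


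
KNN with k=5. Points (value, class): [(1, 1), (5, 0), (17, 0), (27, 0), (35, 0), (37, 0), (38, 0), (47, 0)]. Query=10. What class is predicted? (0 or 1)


Distances from query 10:
Point 5 (class 0): distance = 5
Point 17 (class 0): distance = 7
Point 1 (class 1): distance = 9
Point 27 (class 0): distance = 17
Point 35 (class 0): distance = 25
K=5 nearest neighbors: classes = [0, 0, 1, 0, 0]
Votes for class 1: 1 / 5
Majority vote => class 0

0


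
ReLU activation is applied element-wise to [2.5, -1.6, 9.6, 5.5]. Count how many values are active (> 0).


ReLU(x) = max(0, x) for each element:
ReLU(2.5) = 2.5
ReLU(-1.6) = 0
ReLU(9.6) = 9.6
ReLU(5.5) = 5.5
Active neurons (>0): 3

3


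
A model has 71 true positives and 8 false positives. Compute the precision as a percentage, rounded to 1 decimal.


Precision = TP / (TP + FP) * 100
= 71 / (71 + 8)
= 71 / 79
= 0.8987
= 89.9%

89.9


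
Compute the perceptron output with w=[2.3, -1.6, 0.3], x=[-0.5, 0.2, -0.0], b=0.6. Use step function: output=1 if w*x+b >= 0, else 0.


z = w . x + b
= 2.3*-0.5 + -1.6*0.2 + 0.3*-0.0 + 0.6
= -1.15 + -0.32 + -0.0 + 0.6
= -1.47 + 0.6
= -0.87
Since z = -0.87 < 0, output = 0

0


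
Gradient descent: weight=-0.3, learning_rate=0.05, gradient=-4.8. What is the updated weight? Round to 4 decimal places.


w_new = w_old - lr * gradient
= -0.3 - 0.05 * -4.8
= -0.3 - (-0.24)
= -0.0600

-0.0600


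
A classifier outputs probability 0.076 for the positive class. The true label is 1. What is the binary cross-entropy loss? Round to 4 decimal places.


For y=1: Loss = -log(p)
= -log(0.076)
= -(-2.577)
= 2.5770

2.5770


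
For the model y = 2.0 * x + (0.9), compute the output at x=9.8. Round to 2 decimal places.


y = 2.0 * 9.8 + (0.9)
= 19.6 + (0.9)
= 20.50

20.50


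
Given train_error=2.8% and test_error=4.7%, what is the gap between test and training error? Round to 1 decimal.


Generalization gap = test_error - train_error
= 4.7 - 2.8
= 1.9%
A small gap suggests good generalization.

1.9


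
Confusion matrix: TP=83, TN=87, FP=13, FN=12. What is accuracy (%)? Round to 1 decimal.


Accuracy = (TP + TN) / (TP + TN + FP + FN) * 100
= (83 + 87) / (83 + 87 + 13 + 12)
= 170 / 195
= 0.8718
= 87.2%

87.2


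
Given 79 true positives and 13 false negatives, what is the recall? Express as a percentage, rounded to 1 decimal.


Recall = TP / (TP + FN) * 100
= 79 / (79 + 13)
= 79 / 92
= 0.8587
= 85.9%

85.9


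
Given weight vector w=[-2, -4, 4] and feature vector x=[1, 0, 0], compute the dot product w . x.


Element-wise products:
-2 * 1 = -2
-4 * 0 = 0
4 * 0 = 0
Sum = -2 + 0 + 0
= -2

-2


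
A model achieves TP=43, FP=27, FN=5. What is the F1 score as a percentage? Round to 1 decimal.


Precision = TP / (TP + FP) = 43 / 70 = 0.6143
Recall = TP / (TP + FN) = 43 / 48 = 0.8958
F1 = 2 * P * R / (P + R)
= 2 * 0.6143 * 0.8958 / (0.6143 + 0.8958)
= 1.1006 / 1.5101
= 0.7288
As percentage: 72.9%

72.9


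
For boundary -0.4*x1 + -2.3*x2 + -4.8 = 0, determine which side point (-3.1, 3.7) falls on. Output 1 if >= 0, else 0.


Compute -0.4 * -3.1 + -2.3 * 3.7 + -4.8
= 1.24 + -8.51 + -4.8
= -12.07
Since -12.07 < 0, the point is on the negative side.

0
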